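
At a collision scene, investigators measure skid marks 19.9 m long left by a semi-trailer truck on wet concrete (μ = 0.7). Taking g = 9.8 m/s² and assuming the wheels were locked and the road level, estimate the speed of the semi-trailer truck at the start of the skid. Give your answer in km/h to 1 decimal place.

Deceleration a = μg = 0.7 × 9.8 = 6.860 m/s².
v = √(2a·d) = √(2 × 6.860 × 19.9) = √273.028 = 16.5236 m/s.
= 16.5236 × 3.6 = 59.485 km/h.

Initial speed ≈ 59.5 km/h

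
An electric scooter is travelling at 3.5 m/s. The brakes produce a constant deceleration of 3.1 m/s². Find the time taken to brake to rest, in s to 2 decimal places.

Braking time ≈ 1.13 s

Braking time = v/a = 3.5000 / 3.100 = 1.129 s.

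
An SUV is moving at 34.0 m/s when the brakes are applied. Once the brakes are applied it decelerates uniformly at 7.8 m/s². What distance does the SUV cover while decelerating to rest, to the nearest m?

Braking distance = v²/(2a) = 34.0000² / (2 × 7.800) = 1156.000 / 15.600 = 74.103 m.

Braking distance ≈ 74 m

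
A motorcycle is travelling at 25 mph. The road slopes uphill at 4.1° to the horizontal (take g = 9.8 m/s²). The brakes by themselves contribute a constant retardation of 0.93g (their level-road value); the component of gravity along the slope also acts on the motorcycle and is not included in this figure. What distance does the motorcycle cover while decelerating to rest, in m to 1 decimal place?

25 mph × 0.44704 = 11.1760 m/s.
a = 0.93 × 9.8 = 9.114 m/s².
Gravity along the uphill slope adds to the braking deceleration: a_eff = 9.114 + 9.8·sin 4.1° = 9.114 + 0.701 = 9.815 m/s².
Braking distance = v²/(2a) = 11.1760² / (2 × 9.815) = 124.903 / 19.630 = 6.363 m.

Braking distance ≈ 6.4 m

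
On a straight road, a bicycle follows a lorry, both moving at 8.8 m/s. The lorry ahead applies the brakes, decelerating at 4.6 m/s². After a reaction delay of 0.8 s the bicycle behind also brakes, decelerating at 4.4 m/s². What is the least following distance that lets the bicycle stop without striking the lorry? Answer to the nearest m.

Minimum gap ≈ 7 m

Leader travels v²/(2a_L) = 77.440 / 9.200 = 8.417 m before stopping.
Follower covers v·t_r = 8.8000 × 0.8 = 7.040 m while reacting, then v²/(2a_F) = 77.440 / 8.800 = 8.800 m while braking, for a total of 7.040 + 8.800 = 15.840 m.
Since a_F ≤ a_L and the follower starts braking later, the follower is never slower than the leader, so the closest approach is when both have stopped.
Minimum gap = 15.840 − 8.417 = 7.423 m.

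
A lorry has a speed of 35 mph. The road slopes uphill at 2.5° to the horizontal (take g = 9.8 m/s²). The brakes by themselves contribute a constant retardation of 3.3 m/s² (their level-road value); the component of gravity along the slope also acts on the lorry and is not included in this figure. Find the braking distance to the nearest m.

Braking distance ≈ 33 m

35 mph × 0.44704 = 15.6464 m/s.
Gravity along the uphill slope adds to the braking deceleration: a_eff = 3.300 + 9.8·sin 2.5° = 3.300 + 0.427 = 3.727 m/s².
Braking distance = v²/(2a) = 15.6464² / (2 × 3.727) = 244.810 / 7.454 = 32.843 m.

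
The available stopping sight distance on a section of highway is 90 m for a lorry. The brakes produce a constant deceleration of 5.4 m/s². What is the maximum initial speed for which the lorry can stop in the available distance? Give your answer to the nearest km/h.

Maximum speed ≈ 112 km/h

v²/(2a) = d ⇒ v = √(2 × 5.400 × 90) = √972.00 = 31.1769 m/s.
31.1769 m/s × 3.6 = 112.237 km/h.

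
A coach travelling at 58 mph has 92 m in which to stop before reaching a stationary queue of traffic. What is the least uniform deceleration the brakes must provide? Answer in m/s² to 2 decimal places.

Required deceleration ≈ 3.65 m/s²

58 mph × 0.44704 = 25.9283 m/s.
v² = 2a·d ⇒ a = v²/(2d) = 25.9283² / (2 × 92.000) = 672.277 / 184.000 = 3.6537 m/s².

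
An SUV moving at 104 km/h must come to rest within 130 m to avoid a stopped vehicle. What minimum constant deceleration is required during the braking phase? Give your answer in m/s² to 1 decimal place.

104 km/h ÷ 3.6 = 28.8889 m/s.
v² = 2a·d ⇒ a = v²/(2d) = 28.8889² / (2 × 130.000) = 834.569 / 260.000 = 3.2099 m/s².

Required deceleration ≈ 3.2 m/s²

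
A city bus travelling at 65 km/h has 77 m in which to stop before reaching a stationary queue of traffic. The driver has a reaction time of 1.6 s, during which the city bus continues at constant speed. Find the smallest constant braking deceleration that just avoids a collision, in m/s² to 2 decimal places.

65 km/h ÷ 3.6 = 18.0556 m/s.
Distance covered during reaction = 18.0556 × 1.6 = 28.889 m.
Distance available for braking: 77 − 28.889 = 48.111 m.
v² = 2a·d ⇒ a = v²/(2d) = 18.0556² / (2 × 48.111) = 326.005 / 96.222 = 3.3881 m/s².

Required deceleration ≈ 3.39 m/s²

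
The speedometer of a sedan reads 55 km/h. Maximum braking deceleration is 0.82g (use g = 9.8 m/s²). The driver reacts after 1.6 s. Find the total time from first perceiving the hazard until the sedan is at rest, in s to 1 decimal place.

Total time ≈ 3.5 s

55 km/h ÷ 3.6 = 15.2778 m/s.
a = 0.82 × 9.8 = 8.036 m/s².
Braking time = v/a = 15.2778 / 8.036 = 1.901 s.
Total = 1.6 + 1.901 = 3.501 s.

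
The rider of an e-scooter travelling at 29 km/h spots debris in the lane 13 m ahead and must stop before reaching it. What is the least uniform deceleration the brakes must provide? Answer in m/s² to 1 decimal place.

Required deceleration ≈ 2.5 m/s²

29 km/h ÷ 3.6 = 8.0556 m/s.
v² = 2a·d ⇒ a = v²/(2d) = 8.0556² / (2 × 13.000) = 64.893 / 26.000 = 2.4959 m/s².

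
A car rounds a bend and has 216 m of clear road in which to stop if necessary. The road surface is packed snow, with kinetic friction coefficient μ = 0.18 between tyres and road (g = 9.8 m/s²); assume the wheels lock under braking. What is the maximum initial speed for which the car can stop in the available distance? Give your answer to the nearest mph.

a = μg = 0.18 × 9.8 = 1.764 m/s².
v²/(2a) = d ⇒ v = √(2 × 1.764 × 216) = √762.05 = 27.6053 m/s.
27.6053 m/s ÷ 0.44704 = 61.751 mph.

Maximum speed ≈ 62 mph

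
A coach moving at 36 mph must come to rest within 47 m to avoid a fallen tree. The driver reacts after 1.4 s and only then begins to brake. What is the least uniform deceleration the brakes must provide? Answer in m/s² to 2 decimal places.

Required deceleration ≈ 5.29 m/s²

36 mph × 0.44704 = 16.0934 m/s.
Distance covered during reaction = 16.0934 × 1.4 = 22.531 m.
Distance available for braking: 47 − 22.531 = 24.469 m.
v² = 2a·d ⇒ a = v²/(2d) = 16.0934² / (2 × 24.469) = 258.998 / 48.938 = 5.2924 m/s².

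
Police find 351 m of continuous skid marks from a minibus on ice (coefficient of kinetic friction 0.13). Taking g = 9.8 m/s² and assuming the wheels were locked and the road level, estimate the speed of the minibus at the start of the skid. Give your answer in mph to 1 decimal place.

Initial speed ≈ 66.9 mph

Deceleration a = μg = 0.13 × 9.8 = 1.274 m/s².
v = √(2a·d) = √(2 × 1.274 × 351) = √894.348 = 29.9057 m/s.
= 29.9057 ÷ 0.44704 = 66.897 mph.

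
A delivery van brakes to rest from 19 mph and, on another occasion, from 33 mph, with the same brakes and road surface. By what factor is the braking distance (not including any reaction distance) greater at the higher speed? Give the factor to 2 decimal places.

Braking distance d = v²/(2a), so with a fixed, d ∝ v².
Factor = (33/19)² = 1.7368² = 3.0165.

Factor ≈ 3.02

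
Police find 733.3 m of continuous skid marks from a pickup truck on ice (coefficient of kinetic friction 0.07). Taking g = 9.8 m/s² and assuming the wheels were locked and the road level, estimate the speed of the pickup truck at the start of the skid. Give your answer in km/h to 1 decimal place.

Initial speed ≈ 114.2 km/h

Deceleration a = μg = 0.07 × 9.8 = 0.686 m/s².
v = √(2a·d) = √(2 × 0.686 × 733.3) = √1006.088 = 31.7189 m/s.
= 31.7189 × 3.6 = 114.188 km/h.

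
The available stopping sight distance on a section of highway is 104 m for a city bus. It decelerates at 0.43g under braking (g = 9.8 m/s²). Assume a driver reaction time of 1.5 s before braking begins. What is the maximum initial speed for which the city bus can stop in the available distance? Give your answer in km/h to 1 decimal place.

Maximum speed ≈ 86.2 km/h

a = 0.43 × 9.8 = 4.214 m/s².
Stopping distance: v·t_r + v²/(2a) = 104 with t_r = 1.5 s and a = 4.214 m/s².
So v² + 12.642 v − 876.51 = 0.
Positive root: v = −a·t_r + √((a·t_r)² + 2a·d) = −6.321 + √(39.955 + 876.51) = 23.9522 m/s.
23.9522 m/s × 3.6 = 86.228 km/h.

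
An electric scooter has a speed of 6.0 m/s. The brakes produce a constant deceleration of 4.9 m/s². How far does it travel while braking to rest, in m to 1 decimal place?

Braking distance = v²/(2a) = 6.0000² / (2 × 4.900) = 36.000 / 9.800 = 3.673 m.

Braking distance ≈ 3.7 m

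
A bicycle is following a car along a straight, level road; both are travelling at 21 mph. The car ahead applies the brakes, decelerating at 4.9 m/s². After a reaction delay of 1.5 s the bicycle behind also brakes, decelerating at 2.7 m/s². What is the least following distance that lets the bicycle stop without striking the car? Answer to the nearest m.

Minimum gap ≈ 21 m

21 mph × 0.44704 = 9.3878 m/s.
Leader travels v²/(2a_L) = 88.131 / 9.800 = 8.993 m before stopping.
Follower covers v·t_r = 9.3878 × 1.5 = 14.082 m while reacting, then v²/(2a_F) = 88.131 / 5.400 = 16.321 m while braking, for a total of 14.082 + 16.321 = 30.403 m.
Since a_F ≤ a_L and the follower starts braking later, the follower is never slower than the leader, so the closest approach is when both have stopped.
Minimum gap = 30.403 − 8.993 = 21.410 m.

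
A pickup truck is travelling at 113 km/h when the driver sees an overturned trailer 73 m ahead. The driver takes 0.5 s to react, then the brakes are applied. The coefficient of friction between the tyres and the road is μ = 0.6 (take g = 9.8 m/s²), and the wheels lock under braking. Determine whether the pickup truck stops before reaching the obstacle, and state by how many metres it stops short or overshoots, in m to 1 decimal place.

113 km/h ÷ 3.6 = 31.3889 m/s.
a = μg = 0.6 × 9.8 = 5.880 m/s².
Reaction distance = 31.3889 × 0.5 = 15.694 m.
Braking distance = v²/(2a) = 985.263 / 11.760 = 83.781 m.
Total stopping distance = 15.694 + 83.781 = 99.475 m, vs 73 m available — it cannot stop in time and overshoots by 99.475 − 73 = 26.475 m.

No — it overshoots by 26.5 m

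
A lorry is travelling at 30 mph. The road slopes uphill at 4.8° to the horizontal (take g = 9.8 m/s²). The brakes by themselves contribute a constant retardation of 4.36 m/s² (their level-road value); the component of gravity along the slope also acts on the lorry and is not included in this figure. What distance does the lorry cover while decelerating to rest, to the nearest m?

Braking distance ≈ 17 m

30 mph × 0.44704 = 13.4112 m/s.
Gravity along the uphill slope adds to the braking deceleration: a_eff = 4.360 + 9.8·sin 4.8° = 4.360 + 0.820 = 5.180 m/s².
Braking distance = v²/(2a) = 13.4112² / (2 × 5.180) = 179.860 / 10.360 = 17.361 m.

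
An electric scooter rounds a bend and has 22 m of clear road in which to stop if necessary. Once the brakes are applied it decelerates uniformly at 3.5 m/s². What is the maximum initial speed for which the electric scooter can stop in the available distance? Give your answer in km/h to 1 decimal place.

Maximum speed ≈ 44.7 km/h

v²/(2a) = d ⇒ v = √(2 × 3.500 × 22) = √154.00 = 12.4097 m/s.
12.4097 m/s × 3.6 = 44.675 km/h.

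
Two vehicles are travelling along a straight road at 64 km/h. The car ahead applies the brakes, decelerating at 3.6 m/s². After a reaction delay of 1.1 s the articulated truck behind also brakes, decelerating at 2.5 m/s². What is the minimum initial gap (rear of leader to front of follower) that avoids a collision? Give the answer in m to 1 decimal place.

64 km/h ÷ 3.6 = 17.7778 m/s.
Leader travels v²/(2a_L) = 316.050 / 7.200 = 43.896 m before stopping.
Follower covers v·t_r = 17.7778 × 1.1 = 19.556 m while reacting, then v²/(2a_F) = 316.050 / 5.000 = 63.210 m while braking, for a total of 19.556 + 63.210 = 82.766 m.
Since a_F ≤ a_L and the follower starts braking later, the follower is never slower than the leader, so the closest approach is when both have stopped.
Minimum gap = 82.766 − 43.896 = 38.870 m.

Minimum gap ≈ 38.9 m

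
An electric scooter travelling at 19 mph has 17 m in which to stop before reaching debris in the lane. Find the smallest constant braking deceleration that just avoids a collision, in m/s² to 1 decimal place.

Required deceleration ≈ 2.1 m/s²

19 mph × 0.44704 = 8.4938 m/s.
v² = 2a·d ⇒ a = v²/(2d) = 8.4938² / (2 × 17.000) = 72.145 / 34.000 = 2.1219 m/s².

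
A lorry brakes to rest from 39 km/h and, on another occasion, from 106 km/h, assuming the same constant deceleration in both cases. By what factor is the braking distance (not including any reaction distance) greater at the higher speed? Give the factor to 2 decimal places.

Braking distance d = v²/(2a), so with a fixed, d ∝ v².
Factor = (106/39)² = 2.7179² = 7.3870.

Factor ≈ 7.39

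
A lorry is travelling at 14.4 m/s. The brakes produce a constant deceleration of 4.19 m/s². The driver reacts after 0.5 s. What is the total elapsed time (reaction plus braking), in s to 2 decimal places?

Braking time = v/a = 14.4000 / 4.190 = 3.437 s.
Total = 0.5 + 3.437 = 3.937 s.

Total time ≈ 3.94 s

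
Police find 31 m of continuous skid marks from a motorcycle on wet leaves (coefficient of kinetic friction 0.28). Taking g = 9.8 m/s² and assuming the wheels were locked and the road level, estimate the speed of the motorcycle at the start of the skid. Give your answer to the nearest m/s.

Deceleration a = μg = 0.28 × 9.8 = 2.744 m/s².
v = √(2a·d) = √(2 × 2.744 × 31) = √170.128 = 13.0433 m/s.

Initial speed ≈ 13 m/s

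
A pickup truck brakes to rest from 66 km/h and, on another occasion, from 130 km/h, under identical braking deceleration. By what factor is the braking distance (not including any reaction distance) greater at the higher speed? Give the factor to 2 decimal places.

Factor ≈ 3.88

Braking distance d = v²/(2a), so with a fixed, d ∝ v².
Factor = (130/66)² = 1.9697² = 3.8797.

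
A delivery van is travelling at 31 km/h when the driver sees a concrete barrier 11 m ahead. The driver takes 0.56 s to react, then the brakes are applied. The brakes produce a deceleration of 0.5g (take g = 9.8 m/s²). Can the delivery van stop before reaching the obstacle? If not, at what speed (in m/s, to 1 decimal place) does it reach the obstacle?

31 km/h ÷ 3.6 = 8.6111 m/s.
a = 0.5 × 9.8 = 4.900 m/s².
Reaction distance = 8.6111 × 0.56 = 4.822 m.
Braking distance needed to stop: v²/(2a) = 74.151 / 9.800 = 7.566 m, so total needed = 4.822 + 7.566 = 12.388 m > 11 m — it cannot stop.
Distance remaining when braking begins: 11 − 4.822 = 6.178 m.
v² = v₀² − 2a·d = 74.151 − 2 × 4.900 × 6.178 = 13.607 m²/s².
v = √13.607 = 3.689 m/s.

No — it strikes the obstacle at 3.7 m/s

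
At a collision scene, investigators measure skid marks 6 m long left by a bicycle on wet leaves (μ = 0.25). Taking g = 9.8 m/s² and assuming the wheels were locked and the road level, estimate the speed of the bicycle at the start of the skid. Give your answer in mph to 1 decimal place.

Initial speed ≈ 12.1 mph

Deceleration a = μg = 0.25 × 9.8 = 2.450 m/s².
v = √(2a·d) = √(2 × 2.450 × 6) = √29.400 = 5.4222 m/s.
= 5.4222 ÷ 0.44704 = 12.129 mph.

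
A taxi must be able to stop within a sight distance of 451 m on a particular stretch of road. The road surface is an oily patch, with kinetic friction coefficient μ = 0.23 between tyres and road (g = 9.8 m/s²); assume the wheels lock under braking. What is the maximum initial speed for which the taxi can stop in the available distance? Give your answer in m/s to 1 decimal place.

a = μg = 0.23 × 9.8 = 2.254 m/s².
v²/(2a) = d ⇒ v = √(2 × 2.254 × 451) = √2033.11 = 45.0900 m/s.

Maximum speed ≈ 45.1 m/s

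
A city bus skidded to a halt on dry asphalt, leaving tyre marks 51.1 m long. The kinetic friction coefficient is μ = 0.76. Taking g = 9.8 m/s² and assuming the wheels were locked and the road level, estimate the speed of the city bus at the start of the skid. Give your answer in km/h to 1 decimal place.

Deceleration a = μg = 0.76 × 9.8 = 7.448 m/s².
v = √(2a·d) = √(2 × 7.448 × 51.1) = √761.186 = 27.5896 m/s.
= 27.5896 × 3.6 = 99.323 km/h.

Initial speed ≈ 99.3 km/h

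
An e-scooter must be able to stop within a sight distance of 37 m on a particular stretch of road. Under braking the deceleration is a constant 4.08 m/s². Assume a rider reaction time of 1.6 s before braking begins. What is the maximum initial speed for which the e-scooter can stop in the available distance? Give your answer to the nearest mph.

Stopping distance: v·t_r + v²/(2a) = 37 with t_r = 1.6 s and a = 4.080 m/s².
So v² + 13.056 v − 301.92 = 0.
Positive root: v = −a·t_r + √((a·t_r)² + 2a·d) = −6.528 + √(42.615 + 301.92) = 12.0337 m/s.
12.0337 m/s ÷ 0.44704 = 26.919 mph.

Maximum speed ≈ 27 mph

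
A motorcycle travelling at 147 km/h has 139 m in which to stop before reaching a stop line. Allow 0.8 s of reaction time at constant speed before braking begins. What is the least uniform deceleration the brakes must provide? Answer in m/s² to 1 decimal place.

Required deceleration ≈ 7.8 m/s²

147 km/h ÷ 3.6 = 40.8333 m/s.
Distance covered during reaction = 40.8333 × 0.8 = 32.667 m.
Distance available for braking: 139 − 32.667 = 106.333 m.
v² = 2a·d ⇒ a = v²/(2d) = 40.8333² / (2 × 106.333) = 1667.358 / 212.666 = 7.8403 m/s².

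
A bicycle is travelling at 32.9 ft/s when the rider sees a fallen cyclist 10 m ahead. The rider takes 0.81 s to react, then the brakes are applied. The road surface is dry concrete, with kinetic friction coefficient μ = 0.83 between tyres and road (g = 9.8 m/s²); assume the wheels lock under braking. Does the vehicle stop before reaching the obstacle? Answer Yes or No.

32.9 ft/s × 0.3048 = 10.0279 m/s.
a = μg = 0.83 × 9.8 = 8.134 m/s².
Reaction distance = 10.0279 × 0.81 = 8.123 m.
Braking distance = v²/(2a) = 100.559 / 16.268 = 6.181 m.
Total stopping distance = 8.123 + 6.181 = 14.304 m, vs 10 m available — it cannot stop in time and overshoots by 14.304 − 10 = 4.304 m.

No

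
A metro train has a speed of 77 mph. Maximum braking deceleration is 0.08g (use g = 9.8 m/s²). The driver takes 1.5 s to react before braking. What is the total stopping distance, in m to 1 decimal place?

77 mph × 0.44704 = 34.4221 m/s.
a = 0.08 × 9.8 = 0.784 m/s².
Reaction distance = v·t_r = 34.4221 × 1.5 = 51.633 m.
Braking distance = v²/(2a) = 34.4221² / (2 × 0.784) = 1184.881 / 1.568 = 755.664 m.
Total = 51.633 + 755.664 = 807.297 m.

Total stopping distance ≈ 807.3 m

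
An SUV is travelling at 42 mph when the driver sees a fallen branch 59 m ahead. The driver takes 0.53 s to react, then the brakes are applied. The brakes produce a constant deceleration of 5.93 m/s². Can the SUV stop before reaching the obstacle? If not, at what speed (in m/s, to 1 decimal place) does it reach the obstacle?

Yes — it stops about 19.3 m short of the obstacle, so it never reaches it

42 mph × 0.44704 = 18.7757 m/s.
Reaction distance = 18.7757 × 0.53 = 9.951 m.
Braking distance = v²/(2a) = 352.527 / 11.860 = 29.724 m.
Total stopping distance = 9.951 + 29.724 = 39.675 m, vs 59 m available — it stops with 59 − 39.675 = 19.325 m to spare.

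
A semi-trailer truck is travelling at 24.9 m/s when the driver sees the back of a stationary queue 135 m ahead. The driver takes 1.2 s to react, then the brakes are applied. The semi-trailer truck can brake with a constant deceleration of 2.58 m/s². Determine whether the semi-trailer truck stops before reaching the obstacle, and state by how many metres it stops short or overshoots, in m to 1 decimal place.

Reaction distance = 24.9000 × 1.2 = 29.880 m.
Braking distance = v²/(2a) = 620.010 / 5.160 = 120.157 m.
Total stopping distance = 29.880 + 120.157 = 150.037 m, vs 135 m available — it cannot stop in time and overshoots by 150.037 − 135 = 15.037 m.

No — it overshoots by 15.0 m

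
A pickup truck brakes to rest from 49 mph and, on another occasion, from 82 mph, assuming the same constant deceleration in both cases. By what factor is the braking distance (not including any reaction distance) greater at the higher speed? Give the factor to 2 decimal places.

Braking distance d = v²/(2a), so with a fixed, d ∝ v².
Factor = (82/49)² = 1.6735² = 2.8006.

Factor ≈ 2.80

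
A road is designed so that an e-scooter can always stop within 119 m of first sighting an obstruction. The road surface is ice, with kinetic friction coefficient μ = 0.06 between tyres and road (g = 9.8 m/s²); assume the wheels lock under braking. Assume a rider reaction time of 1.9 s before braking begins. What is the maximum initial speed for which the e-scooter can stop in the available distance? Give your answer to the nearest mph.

Maximum speed ≈ 24 mph

a = μg = 0.06 × 9.8 = 0.588 m/s².
Stopping distance: v·t_r + v²/(2a) = 119 with t_r = 1.9 s and a = 0.588 m/s².
So v² + 2.234 v − 139.94 = 0.
Positive root: v = −a·t_r + √((a·t_r)² + 2a·d) = −1.117 + √(1.248 + 139.94) = 10.7653 m/s.
10.7653 m/s ÷ 0.44704 = 24.081 mph.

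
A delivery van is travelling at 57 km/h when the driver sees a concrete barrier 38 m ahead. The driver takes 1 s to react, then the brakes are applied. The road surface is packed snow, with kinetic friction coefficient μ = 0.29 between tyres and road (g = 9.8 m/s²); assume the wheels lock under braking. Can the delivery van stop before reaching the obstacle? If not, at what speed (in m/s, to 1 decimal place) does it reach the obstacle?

57 km/h ÷ 3.6 = 15.8333 m/s.
a = μg = 0.29 × 9.8 = 2.842 m/s².
Reaction distance = 15.8333 × 1 = 15.833 m.
Braking distance needed to stop: v²/(2a) = 250.693 / 5.684 = 44.105 m, so total needed = 15.833 + 44.105 = 59.938 m > 38 m — it cannot stop.
Distance remaining when braking begins: 38 − 15.833 = 22.167 m.
v² = v₀² − 2a·d = 250.693 − 2 × 2.842 × 22.167 = 124.696 m²/s².
v = √124.696 = 11.167 m/s.

No — it strikes the obstacle at 11.2 m/s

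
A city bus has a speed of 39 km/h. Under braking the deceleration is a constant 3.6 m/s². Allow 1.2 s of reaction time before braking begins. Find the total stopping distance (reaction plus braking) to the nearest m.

Total stopping distance ≈ 29 m

39 km/h ÷ 3.6 = 10.8333 m/s.
Reaction distance = v·t_r = 10.8333 × 1.2 = 13.000 m.
Braking distance = v²/(2a) = 10.8333² / (2 × 3.600) = 117.360 / 7.200 = 16.300 m.
Total = 13.000 + 16.300 = 29.300 m.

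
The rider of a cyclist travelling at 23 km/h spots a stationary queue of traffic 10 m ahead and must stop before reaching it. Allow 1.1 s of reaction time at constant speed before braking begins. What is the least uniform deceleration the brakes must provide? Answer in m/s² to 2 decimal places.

Required deceleration ≈ 6.87 m/s²

23 km/h ÷ 3.6 = 6.3889 m/s.
Distance covered during reaction = 6.3889 × 1.1 = 7.028 m.
Distance available for braking: 10 − 7.028 = 2.972 m.
v² = 2a·d ⇒ a = v²/(2d) = 6.3889² / (2 × 2.972) = 40.818 / 5.944 = 6.8671 m/s².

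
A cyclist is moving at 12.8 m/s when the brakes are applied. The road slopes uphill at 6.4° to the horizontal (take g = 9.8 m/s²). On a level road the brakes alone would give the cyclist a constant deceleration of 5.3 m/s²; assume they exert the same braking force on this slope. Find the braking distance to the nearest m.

Braking distance ≈ 13 m

Gravity along the uphill slope adds to the braking deceleration: a_eff = 5.300 + 9.8·sin 6.4° = 5.300 + 1.092 = 6.392 m/s².
Braking distance = v²/(2a) = 12.8000² / (2 × 6.392) = 163.840 / 12.784 = 12.816 m.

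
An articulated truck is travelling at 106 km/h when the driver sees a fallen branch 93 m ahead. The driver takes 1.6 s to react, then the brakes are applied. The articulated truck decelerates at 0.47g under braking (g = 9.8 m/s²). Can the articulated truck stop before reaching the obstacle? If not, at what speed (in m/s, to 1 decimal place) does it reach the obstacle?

106 km/h ÷ 3.6 = 29.4444 m/s.
a = 0.47 × 9.8 = 4.606 m/s².
Reaction distance = 29.4444 × 1.6 = 47.111 m.
Braking distance needed to stop: v²/(2a) = 866.973 / 9.212 = 94.113 m, so total needed = 47.111 + 94.113 = 141.224 m > 93 m — it cannot stop.
Distance remaining when braking begins: 93 − 47.111 = 45.889 m.
v² = v₀² − 2a·d = 866.973 − 2 × 4.606 × 45.889 = 444.244 m²/s².
v = √444.244 = 21.077 m/s.

No — it strikes the obstacle at 21.1 m/s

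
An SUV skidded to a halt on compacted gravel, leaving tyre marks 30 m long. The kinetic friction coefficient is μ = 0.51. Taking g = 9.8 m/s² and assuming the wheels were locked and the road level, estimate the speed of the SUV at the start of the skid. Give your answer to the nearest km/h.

Deceleration a = μg = 0.51 × 9.8 = 4.998 m/s².
v = √(2a·d) = √(2 × 4.998 × 30) = √299.880 = 17.3170 m/s.
= 17.3170 × 3.6 = 62.341 km/h.

Initial speed ≈ 62 km/h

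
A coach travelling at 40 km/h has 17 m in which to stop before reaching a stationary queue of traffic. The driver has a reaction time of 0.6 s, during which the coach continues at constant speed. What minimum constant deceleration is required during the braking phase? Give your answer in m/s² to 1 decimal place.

Required deceleration ≈ 6.0 m/s²

40 km/h ÷ 3.6 = 11.1111 m/s.
Distance covered during reaction = 11.1111 × 0.6 = 6.667 m.
Distance available for braking: 17 − 6.667 = 10.333 m.
v² = 2a·d ⇒ a = v²/(2d) = 11.1111² / (2 × 10.333) = 123.457 / 20.666 = 5.9739 m/s².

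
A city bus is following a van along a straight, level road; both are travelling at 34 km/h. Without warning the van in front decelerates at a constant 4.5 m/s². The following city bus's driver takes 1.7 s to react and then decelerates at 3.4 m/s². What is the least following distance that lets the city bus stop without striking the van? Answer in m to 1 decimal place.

Minimum gap ≈ 19.3 m

34 km/h ÷ 3.6 = 9.4444 m/s.
Leader travels v²/(2a_L) = 89.197 / 9.000 = 9.911 m before stopping.
Follower covers v·t_r = 9.4444 × 1.7 = 16.055 m while reacting, then v²/(2a_F) = 89.197 / 6.800 = 13.117 m while braking, for a total of 16.055 + 13.117 = 29.172 m.
Since a_F ≤ a_L and the follower starts braking later, the follower is never slower than the leader, so the closest approach is when both have stopped.
Minimum gap = 29.172 − 9.911 = 19.261 m.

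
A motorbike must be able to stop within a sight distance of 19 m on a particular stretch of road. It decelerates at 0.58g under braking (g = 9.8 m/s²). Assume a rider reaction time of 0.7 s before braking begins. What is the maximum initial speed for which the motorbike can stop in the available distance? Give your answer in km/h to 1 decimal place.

a = 0.58 × 9.8 = 5.684 m/s².
Stopping distance: v·t_r + v²/(2a) = 19 with t_r = 0.7 s and a = 5.684 m/s².
So v² + 7.958 v − 215.99 = 0.
Positive root: v = −a·t_r + √((a·t_r)² + 2a·d) = −3.979 + √(15.832 + 215.99) = 11.2467 m/s.
11.2467 m/s × 3.6 = 40.488 km/h.

Maximum speed ≈ 40.5 km/h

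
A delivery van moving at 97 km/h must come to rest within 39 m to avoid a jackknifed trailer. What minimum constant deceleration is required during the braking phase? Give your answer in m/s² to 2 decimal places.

Required deceleration ≈ 9.31 m/s²

97 km/h ÷ 3.6 = 26.9444 m/s.
v² = 2a·d ⇒ a = v²/(2d) = 26.9444² / (2 × 39.000) = 726.001 / 78.000 = 9.3077 m/s².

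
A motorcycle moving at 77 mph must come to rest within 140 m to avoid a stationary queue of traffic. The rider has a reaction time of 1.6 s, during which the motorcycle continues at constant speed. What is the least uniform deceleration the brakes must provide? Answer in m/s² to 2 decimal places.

77 mph × 0.44704 = 34.4221 m/s.
Distance covered during reaction = 34.4221 × 1.6 = 55.075 m.
Distance available for braking: 140 − 55.075 = 84.925 m.
v² = 2a·d ⇒ a = v²/(2d) = 34.4221² / (2 × 84.925) = 1184.881 / 169.850 = 6.9760 m/s².

Required deceleration ≈ 6.98 m/s²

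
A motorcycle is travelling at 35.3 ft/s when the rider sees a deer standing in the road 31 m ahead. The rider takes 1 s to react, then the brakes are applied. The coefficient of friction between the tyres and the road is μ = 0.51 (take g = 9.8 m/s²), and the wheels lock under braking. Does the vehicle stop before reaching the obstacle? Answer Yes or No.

Yes

35.3 ft/s × 0.3048 = 10.7594 m/s.
a = μg = 0.51 × 9.8 = 4.998 m/s².
Reaction distance = 10.7594 × 1 = 10.759 m.
Braking distance = v²/(2a) = 115.765 / 9.996 = 11.581 m.
Total stopping distance = 10.759 + 11.581 = 22.340 m, vs 31 m available — it stops with 31 − 22.340 = 8.660 m to spare.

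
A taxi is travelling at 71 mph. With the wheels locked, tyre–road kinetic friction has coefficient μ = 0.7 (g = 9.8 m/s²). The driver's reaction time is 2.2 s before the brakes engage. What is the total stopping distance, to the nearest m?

Total stopping distance ≈ 143 m

71 mph × 0.44704 = 31.7398 m/s.
a = μg = 0.7 × 9.8 = 6.860 m/s².
Reaction distance = v·t_r = 31.7398 × 2.2 = 69.828 m.
Braking distance = v²/(2a) = 31.7398² / (2 × 6.860) = 1007.415 / 13.720 = 73.427 m.
Total = 69.828 + 73.427 = 143.255 m.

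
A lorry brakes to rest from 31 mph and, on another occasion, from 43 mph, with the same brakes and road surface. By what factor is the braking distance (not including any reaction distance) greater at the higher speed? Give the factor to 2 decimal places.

Braking distance d = v²/(2a), so with a fixed, d ∝ v².
Factor = (43/31)² = 1.3871² = 1.9240.

Factor ≈ 1.92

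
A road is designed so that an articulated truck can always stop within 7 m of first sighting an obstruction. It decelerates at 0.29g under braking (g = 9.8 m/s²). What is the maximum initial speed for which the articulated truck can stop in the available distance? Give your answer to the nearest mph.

a = 0.29 × 9.8 = 2.842 m/s².
v²/(2a) = d ⇒ v = √(2 × 2.842 × 7) = √39.79 = 6.3079 m/s.
6.3079 m/s ÷ 0.44704 = 14.110 mph.

Maximum speed ≈ 14 mph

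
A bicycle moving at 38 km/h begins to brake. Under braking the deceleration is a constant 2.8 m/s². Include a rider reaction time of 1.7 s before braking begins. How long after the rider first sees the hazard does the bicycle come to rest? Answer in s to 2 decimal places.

Total time ≈ 5.47 s

38 km/h ÷ 3.6 = 10.5556 m/s.
Braking time = v/a = 10.5556 / 2.800 = 3.770 s.
Total = 1.7 + 3.770 = 5.470 s.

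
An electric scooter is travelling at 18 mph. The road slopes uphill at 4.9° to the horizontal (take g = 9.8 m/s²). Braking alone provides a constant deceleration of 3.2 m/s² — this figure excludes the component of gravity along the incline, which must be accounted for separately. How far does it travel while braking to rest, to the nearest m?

Braking distance ≈ 8 m

18 mph × 0.44704 = 8.0467 m/s.
Gravity along the uphill slope adds to the braking deceleration: a_eff = 3.200 + 9.8·sin 4.9° = 3.200 + 0.837 = 4.037 m/s².
Braking distance = v²/(2a) = 8.0467² / (2 × 4.037) = 64.749 / 8.074 = 8.019 m.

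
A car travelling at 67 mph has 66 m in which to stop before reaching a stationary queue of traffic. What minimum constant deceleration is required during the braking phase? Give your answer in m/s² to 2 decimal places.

67 mph × 0.44704 = 29.9517 m/s.
v² = 2a·d ⇒ a = v²/(2d) = 29.9517² / (2 × 66.000) = 897.104 / 132.000 = 6.7962 m/s².

Required deceleration ≈ 6.80 m/s²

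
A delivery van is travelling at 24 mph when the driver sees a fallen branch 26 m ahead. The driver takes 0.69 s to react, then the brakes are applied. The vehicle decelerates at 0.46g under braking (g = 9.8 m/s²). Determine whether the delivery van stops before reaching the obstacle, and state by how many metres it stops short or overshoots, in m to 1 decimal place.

24 mph × 0.44704 = 10.7290 m/s.
a = 0.46 × 9.8 = 4.508 m/s².
Reaction distance = 10.7290 × 0.69 = 7.403 m.
Braking distance = v²/(2a) = 115.111 / 9.016 = 12.767 m.
Total stopping distance = 7.403 + 12.767 = 20.170 m, vs 26 m available — it stops with 26 − 20.170 = 5.830 m to spare.

Yes — it stops 5.8 m short of the obstacle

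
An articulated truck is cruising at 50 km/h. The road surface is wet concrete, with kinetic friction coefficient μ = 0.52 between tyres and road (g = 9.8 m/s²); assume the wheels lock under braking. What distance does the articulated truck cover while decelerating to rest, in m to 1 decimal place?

Braking distance ≈ 18.9 m

50 km/h ÷ 3.6 = 13.8889 m/s.
a = μg = 0.52 × 9.8 = 5.096 m/s².
Braking distance = v²/(2a) = 13.8889² / (2 × 5.096) = 192.902 / 10.192 = 18.927 m.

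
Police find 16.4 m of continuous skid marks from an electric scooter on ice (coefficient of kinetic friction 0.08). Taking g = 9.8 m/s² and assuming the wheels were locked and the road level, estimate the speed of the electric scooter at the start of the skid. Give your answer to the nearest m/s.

Initial speed ≈ 5 m/s

Deceleration a = μg = 0.08 × 9.8 = 0.784 m/s².
v = √(2a·d) = √(2 × 0.784 × 16.4) = √25.715 = 5.0710 m/s.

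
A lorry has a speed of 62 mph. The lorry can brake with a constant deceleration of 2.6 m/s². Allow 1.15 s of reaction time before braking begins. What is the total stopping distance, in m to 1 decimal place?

Total stopping distance ≈ 179.6 m

62 mph × 0.44704 = 27.7165 m/s.
Reaction distance = v·t_r = 27.7165 × 1.15 = 31.874 m.
Braking distance = v²/(2a) = 27.7165² / (2 × 2.600) = 768.204 / 5.200 = 147.732 m.
Total = 31.874 + 147.732 = 179.606 m.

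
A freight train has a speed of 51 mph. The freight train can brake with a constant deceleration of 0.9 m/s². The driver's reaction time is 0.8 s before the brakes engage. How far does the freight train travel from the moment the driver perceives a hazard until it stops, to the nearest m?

51 mph × 0.44704 = 22.7990 m/s.
Reaction distance = v·t_r = 22.7990 × 0.8 = 18.239 m.
Braking distance = v²/(2a) = 22.7990² / (2 × 0.900) = 519.794 / 1.800 = 288.774 m.
Total = 18.239 + 288.774 = 307.013 m.

Total stopping distance ≈ 307 m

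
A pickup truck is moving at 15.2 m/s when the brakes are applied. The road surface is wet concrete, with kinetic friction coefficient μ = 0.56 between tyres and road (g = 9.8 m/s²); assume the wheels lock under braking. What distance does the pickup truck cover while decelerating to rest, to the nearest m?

Braking distance ≈ 21 m

a = μg = 0.56 × 9.8 = 5.488 m/s².
Braking distance = v²/(2a) = 15.2000² / (2 × 5.488) = 231.040 / 10.976 = 21.050 m.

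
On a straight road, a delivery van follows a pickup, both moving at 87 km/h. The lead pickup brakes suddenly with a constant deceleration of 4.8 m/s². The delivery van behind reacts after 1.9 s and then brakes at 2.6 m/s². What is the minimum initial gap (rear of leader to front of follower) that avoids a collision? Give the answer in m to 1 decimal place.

87 km/h ÷ 3.6 = 24.1667 m/s.
Leader travels v²/(2a_L) = 584.029 / 9.600 = 60.836 m before stopping.
Follower covers v·t_r = 24.1667 × 1.9 = 45.917 m while reacting, then v²/(2a_F) = 584.029 / 5.200 = 112.313 m while braking, for a total of 45.917 + 112.313 = 158.230 m.
Since a_F ≤ a_L and the follower starts braking later, the follower is never slower than the leader, so the closest approach is when both have stopped.
Minimum gap = 158.230 − 60.836 = 97.394 m.

Minimum gap ≈ 97.4 m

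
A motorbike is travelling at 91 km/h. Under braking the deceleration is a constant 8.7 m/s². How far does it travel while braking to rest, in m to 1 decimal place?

Braking distance ≈ 36.7 m

91 km/h ÷ 3.6 = 25.2778 m/s.
Braking distance = v²/(2a) = 25.2778² / (2 × 8.700) = 638.967 / 17.400 = 36.722 m.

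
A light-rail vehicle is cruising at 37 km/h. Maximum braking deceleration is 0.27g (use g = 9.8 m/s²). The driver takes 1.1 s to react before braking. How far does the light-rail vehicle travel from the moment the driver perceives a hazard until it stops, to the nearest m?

Total stopping distance ≈ 31 m

37 km/h ÷ 3.6 = 10.2778 m/s.
a = 0.27 × 9.8 = 2.646 m/s².
Reaction distance = v·t_r = 10.2778 × 1.1 = 11.306 m.
Braking distance = v²/(2a) = 10.2778² / (2 × 2.646) = 105.633 / 5.292 = 19.961 m.
Total = 11.306 + 19.961 = 31.267 m.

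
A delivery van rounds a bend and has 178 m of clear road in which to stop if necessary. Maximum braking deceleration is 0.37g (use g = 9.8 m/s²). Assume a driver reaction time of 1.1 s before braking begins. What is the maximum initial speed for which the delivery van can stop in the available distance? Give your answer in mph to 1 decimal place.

Maximum speed ≈ 71.9 mph

a = 0.37 × 9.8 = 3.626 m/s².
Stopping distance: v·t_r + v²/(2a) = 178 with t_r = 1.1 s and a = 3.626 m/s².
So v² + 7.977 v − 1290.86 = 0.
Positive root: v = −a·t_r + √((a·t_r)² + 2a·d) = −3.989 + √(15.912 + 1290.86) = 32.1603 m/s.
32.1603 m/s ÷ 0.44704 = 71.941 mph.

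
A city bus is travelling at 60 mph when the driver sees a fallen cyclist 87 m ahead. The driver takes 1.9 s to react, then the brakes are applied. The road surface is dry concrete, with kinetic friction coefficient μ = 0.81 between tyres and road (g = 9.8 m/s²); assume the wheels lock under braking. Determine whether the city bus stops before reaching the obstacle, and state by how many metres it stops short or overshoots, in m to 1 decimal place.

60 mph × 0.44704 = 26.8224 m/s.
a = μg = 0.81 × 9.8 = 7.938 m/s².
Reaction distance = 26.8224 × 1.9 = 50.963 m.
Braking distance = v²/(2a) = 719.441 / 15.876 = 45.316 m.
Total stopping distance = 50.963 + 45.316 = 96.279 m, vs 87 m available — it cannot stop in time and overshoots by 96.279 − 87 = 9.279 m.

No — it overshoots by 9.3 m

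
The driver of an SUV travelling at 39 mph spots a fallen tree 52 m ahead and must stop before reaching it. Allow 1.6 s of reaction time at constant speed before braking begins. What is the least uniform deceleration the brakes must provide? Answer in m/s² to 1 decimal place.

Required deceleration ≈ 6.3 m/s²

39 mph × 0.44704 = 17.4346 m/s.
Distance covered during reaction = 17.4346 × 1.6 = 27.895 m.
Distance available for braking: 52 − 27.895 = 24.105 m.
v² = 2a·d ⇒ a = v²/(2d) = 17.4346² / (2 × 24.105) = 303.965 / 48.210 = 6.3050 m/s².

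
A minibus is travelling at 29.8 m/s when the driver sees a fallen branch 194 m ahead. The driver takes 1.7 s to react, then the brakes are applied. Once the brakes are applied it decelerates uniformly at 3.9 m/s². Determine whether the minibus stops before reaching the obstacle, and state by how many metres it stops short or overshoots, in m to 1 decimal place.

Reaction distance = 29.8000 × 1.7 = 50.660 m.
Braking distance = v²/(2a) = 888.040 / 7.800 = 113.851 m.
Total stopping distance = 50.660 + 113.851 = 164.511 m, vs 194 m available — it stops with 194 − 164.511 = 29.489 m to spare.

Yes — it stops 29.5 m short of the obstacle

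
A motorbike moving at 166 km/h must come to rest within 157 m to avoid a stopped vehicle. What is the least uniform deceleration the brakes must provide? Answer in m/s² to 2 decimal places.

Required deceleration ≈ 6.77 m/s²

166 km/h ÷ 3.6 = 46.1111 m/s.
v² = 2a·d ⇒ a = v²/(2d) = 46.1111² / (2 × 157.000) = 2126.234 / 314.000 = 6.7714 m/s².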